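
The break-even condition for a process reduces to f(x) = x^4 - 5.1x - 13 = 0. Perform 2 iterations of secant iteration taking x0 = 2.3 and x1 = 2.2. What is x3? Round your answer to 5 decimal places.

2.22087

f(2.3) = 3.2541000, f(2.2) = -0.7944000
x2 = 2.2000000 − (-0.7944000)·(2.2000000 − 2.3000000) / (-0.7944000 − 3.2541000) = 2.2000000 − (0.0794400)/(-4.0485000) = 2.2196221
f(2.2196221) = -0.0474811
x3 = 2.2196221 − (-0.0474811)·(2.2196221 − 2.2000000) / (-0.0474811 − (-0.7944000)) = 2.2196221 − (-0.0009317)/(0.7469189) = 2.2208694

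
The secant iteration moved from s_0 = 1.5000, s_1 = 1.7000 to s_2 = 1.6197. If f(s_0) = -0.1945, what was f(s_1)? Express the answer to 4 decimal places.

0.1305

The secant line through (1.5000, -0.1945) and (1.7000, f(s_1)) crosses zero at s_2 = 1.6197.
So (1.5000, -0.1945), (1.7000, f(s_1)), (1.6197, 0) are collinear:
f(s_1) = -0.1945 · (1.7000 − 1.6197) / (1.5000 − 1.6197) = -0.1945 · (0.080300)/(-0.119700) = 0.130479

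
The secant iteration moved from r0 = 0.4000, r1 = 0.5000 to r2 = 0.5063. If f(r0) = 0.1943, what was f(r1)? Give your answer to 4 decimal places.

0.0115

The secant line through (0.4000, 0.1943) and (0.5000, f(r1)) crosses zero at r2 = 0.5063.
So (0.4000, 0.1943), (0.5000, f(r1)), (0.5063, 0) are collinear:
f(r1) = 0.1943 · (0.5000 − 0.5063) / (0.4000 − 0.5063) = 0.1943 · (-0.006300)/(-0.106300) = 0.011515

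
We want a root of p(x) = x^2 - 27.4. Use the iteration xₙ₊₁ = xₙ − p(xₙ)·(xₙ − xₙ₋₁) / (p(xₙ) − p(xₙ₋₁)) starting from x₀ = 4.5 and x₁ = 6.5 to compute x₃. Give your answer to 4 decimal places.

p(4.5) = -7.150000, p(6.5) = 14.850000
x₂ = 6.500000 − 14.850000·(6.500000 − 4.500000) / (14.850000 − (-7.150000)) = 6.500000 − (29.700000)/(22.000000) = 5.150000
p(5.150000) = -0.877500
x₃ = 5.150000 − (-0.877500)·(5.150000 − 6.500000) / (-0.877500 − 14.850000) = 5.150000 − (1.184625)/(-15.727500) = 5.225322

5.2253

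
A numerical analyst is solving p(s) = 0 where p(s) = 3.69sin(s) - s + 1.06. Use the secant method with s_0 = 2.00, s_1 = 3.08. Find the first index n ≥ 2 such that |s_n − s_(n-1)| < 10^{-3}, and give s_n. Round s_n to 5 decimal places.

n = 5, s_n = 2.68544

p(2.00) = 2.4153075, p(3.08) = -1.7928668
s_2 = 3.0800000 − (-1.7928668)·(1.0800000)/(-4.2081743) = 2.6198726;  |Δ| = 0.4601274
p(2.6198726) = 0.2791203
s_3 = 2.6198726 − 0.2791203·(-0.4601274)/(2.0719871) = 2.6818570;  |Δ| = 0.0619844
p(2.6818570) = 0.0154372
s_4 = 2.6818570 − 0.0154372·(0.0619844)/(-0.2636830) = 2.6854859;  |Δ| = 0.0036289
p(2.6854859) = -0.0002025
s_5 = 2.6854859 − (-0.0002025)·(0.0036289)/(-0.0156398) = 2.6854389;  |Δ| = 0.0000470
|s_5 − s_4| = 0.0000470 < 10^{-3}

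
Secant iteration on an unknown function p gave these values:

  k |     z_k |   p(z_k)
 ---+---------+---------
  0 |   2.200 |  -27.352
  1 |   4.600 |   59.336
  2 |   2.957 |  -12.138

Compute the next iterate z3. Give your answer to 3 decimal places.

3.236

z3 = 2.957 − (-12.138)·(2.957 − 4.600) / (-12.138 − 59.336)
   = 2.957 − (19.94273)/(-71.47400) = 3.23602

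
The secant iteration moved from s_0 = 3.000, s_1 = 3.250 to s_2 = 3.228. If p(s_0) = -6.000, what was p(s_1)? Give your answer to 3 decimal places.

0.579

The secant line through (3.000, -6.000) and (3.250, p(s_1)) crosses zero at s_2 = 3.228.
So (3.000, -6.000), (3.250, p(s_1)), (3.228, 0) are collinear:
p(s_1) = -6.000 · (3.250 − 3.228) / (3.000 − 3.228) = -6.000 · (0.02200)/(-0.22800) = 0.57895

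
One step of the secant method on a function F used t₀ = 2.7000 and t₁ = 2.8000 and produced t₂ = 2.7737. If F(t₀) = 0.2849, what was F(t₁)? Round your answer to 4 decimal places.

The secant line through (2.7000, 0.2849) and (2.8000, F(t₁)) crosses zero at t₂ = 2.7737.
So (2.7000, 0.2849), (2.8000, F(t₁)), (2.7737, 0) are collinear:
F(t₁) = 0.2849 · (2.8000 − 2.7737) / (2.7000 − 2.7737) = 0.2849 · (0.026300)/(-0.073700) = -0.101667

-0.1017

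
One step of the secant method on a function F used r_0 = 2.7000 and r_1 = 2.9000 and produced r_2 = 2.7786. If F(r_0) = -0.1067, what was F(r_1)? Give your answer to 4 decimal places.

The secant line through (2.7000, -0.1067) and (2.9000, F(r_1)) crosses zero at r_2 = 2.7786.
So (2.7000, -0.1067), (2.9000, F(r_1)), (2.7786, 0) are collinear:
F(r_1) = -0.1067 · (2.9000 − 2.7786) / (2.7000 − 2.7786) = -0.1067 · (0.121400)/(-0.078600) = 0.164801

0.1648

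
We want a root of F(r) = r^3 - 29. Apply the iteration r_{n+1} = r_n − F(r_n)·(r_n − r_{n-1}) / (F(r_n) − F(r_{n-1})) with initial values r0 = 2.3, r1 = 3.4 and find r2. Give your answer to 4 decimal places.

F(2.3) = -16.833000, F(3.4) = 10.304000
r2 = 3.400000 − 10.304000·(3.400000 − 2.300000) / (10.304000 − (-16.833000)) = 3.400000 − (11.334400)/(27.137000) = 2.982327

2.9823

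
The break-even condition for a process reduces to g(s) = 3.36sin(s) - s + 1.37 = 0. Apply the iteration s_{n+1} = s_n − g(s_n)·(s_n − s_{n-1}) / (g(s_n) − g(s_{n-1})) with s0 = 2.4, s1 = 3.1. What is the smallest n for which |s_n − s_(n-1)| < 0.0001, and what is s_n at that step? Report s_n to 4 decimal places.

g(2.4) = 1.239556, g(3.1) = -1.590289
s2 = 3.100000 − (-1.590289)·(0.700000)/(-2.829845) = 2.706621;  |Δ| = 0.393379
g(2.706621) = 0.079232
s3 = 2.706621 − 0.079232·(-0.393379)/(1.669521) = 2.725290;  |Δ| = 0.018669
g(2.725290) = 0.003433
s4 = 2.725290 − 0.003433·(0.018669)/(-0.075799) = 2.726135;  |Δ| = 0.000846
g(2.726135) = -0.000011
s5 = 2.726135 − (-0.000011)·(0.000846)/(-0.003444) = 2.726133;  |Δ| = 0.000003
|s5 − s4| = 0.000003 < 0.0001

n = 5, s_n = 2.7261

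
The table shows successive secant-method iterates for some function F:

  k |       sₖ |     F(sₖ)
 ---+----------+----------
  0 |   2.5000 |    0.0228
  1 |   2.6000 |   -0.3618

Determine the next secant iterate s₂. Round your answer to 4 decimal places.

2.5059

s₂ = 2.6000 − (-0.3618)·(2.6000 − 2.5000) / (-0.3618 − 0.0228)
   = 2.6000 − (-0.036180)/(-0.384600) = 2.505928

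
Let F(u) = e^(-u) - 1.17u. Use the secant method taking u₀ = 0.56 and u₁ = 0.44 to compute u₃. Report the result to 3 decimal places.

F(0.56) = -0.08399, F(0.44) = 0.12924
u₂ = 0.44000 − 0.12924·(0.44000 − 0.56000) / (0.12924 − (-0.08399)) = 0.44000 − (-0.01551)/(0.21323) = 0.51273
F(0.51273) = -0.00104
u₃ = 0.51273 − (-0.00104)·(0.51273 − 0.44000) / (-0.00104 − 0.12924) = 0.51273 − (-0.00008)/(-0.13027) = 0.51215

0.512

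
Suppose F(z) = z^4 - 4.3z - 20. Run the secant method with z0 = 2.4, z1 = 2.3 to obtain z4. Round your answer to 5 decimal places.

F(2.4) = 2.8576000, F(2.3) = -1.9059000
z2 = 2.3000000 − (-1.9059000)·(2.3000000 − 2.4000000) / (-1.9059000 − 2.8576000) = 2.3000000 − (0.1905900)/(-4.7635000) = 2.3400105
F(2.3400105) = -0.0793118
z3 = 2.3400105 − (-0.0793118)·(2.3400105 − 2.3000000) / (-0.0793118 − (-1.9059000)) = 2.3400105 − (-0.0031733)/(1.8265882) = 2.3417478
F(2.3417478) = 0.0023570
z4 = 2.3417478 − 0.0023570·(2.3417478 − 2.3400105) / (0.0023570 − (-0.0793118)) = 2.3417478 − (0.0000041)/(0.0816688) = 2.3416976

2.34170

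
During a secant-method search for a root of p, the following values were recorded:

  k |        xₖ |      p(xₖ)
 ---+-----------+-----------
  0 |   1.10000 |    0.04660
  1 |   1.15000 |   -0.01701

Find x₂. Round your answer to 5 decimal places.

1.13663

x₂ = 1.15000 − (-0.01701)·(1.15000 − 1.10000) / (-0.01701 − 0.04660)
   = 1.15000 − (-0.0008505)/(-0.0636100) = 1.1366295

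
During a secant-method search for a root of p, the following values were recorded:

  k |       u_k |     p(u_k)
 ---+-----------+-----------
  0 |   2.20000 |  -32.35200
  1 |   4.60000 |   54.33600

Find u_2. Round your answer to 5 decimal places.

u_2 = 4.60000 − 54.33600·(4.60000 − 2.20000) / (54.33600 − (-32.35200))
   = 4.60000 − (130.4064000)/(86.6880000) = 3.0956811

3.09568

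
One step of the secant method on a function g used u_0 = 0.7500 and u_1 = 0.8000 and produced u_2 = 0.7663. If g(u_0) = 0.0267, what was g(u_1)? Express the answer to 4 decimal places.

-0.0552

The secant line through (0.7500, 0.0267) and (0.8000, g(u_1)) crosses zero at u_2 = 0.7663.
So (0.7500, 0.0267), (0.8000, g(u_1)), (0.7663, 0) are collinear:
g(u_1) = 0.0267 · (0.8000 − 0.7663) / (0.7500 − 0.7663) = 0.0267 · (0.033700)/(-0.016300) = -0.055202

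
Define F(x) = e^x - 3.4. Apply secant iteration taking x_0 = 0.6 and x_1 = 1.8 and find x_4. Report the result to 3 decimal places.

F(0.6) = -1.57788, F(1.8) = 2.64965
x_2 = 1.80000 − 2.64965·(1.80000 − 0.60000) / (2.64965 − (-1.57788)) = 1.80000 − (3.17958)/(4.22753) = 1.04789
F(1.04789) = -0.54838
x_3 = 1.04789 − (-0.54838)·(1.04789 − 1.80000) / (-0.54838 − 2.64965) = 1.04789 − (0.41244)/(-3.19803) = 1.17686
F(1.17686) = -0.15584
x_4 = 1.17686 − (-0.15584)·(1.17686 − 1.04789) / (-0.15584 − (-0.54838)) = 1.17686 − (-0.02010)/(0.39254) = 1.22806

1.228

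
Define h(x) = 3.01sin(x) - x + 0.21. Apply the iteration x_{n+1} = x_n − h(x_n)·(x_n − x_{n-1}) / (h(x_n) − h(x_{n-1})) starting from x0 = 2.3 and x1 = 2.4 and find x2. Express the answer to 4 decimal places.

h(2.3) = 0.154573, h(2.4) = -0.156856
x2 = 2.400000 − (-0.156856)·(2.400000 − 2.300000) / (-0.156856 − 0.154573) = 2.400000 − (-0.015686)/(-0.311429) = 2.349633

2.3496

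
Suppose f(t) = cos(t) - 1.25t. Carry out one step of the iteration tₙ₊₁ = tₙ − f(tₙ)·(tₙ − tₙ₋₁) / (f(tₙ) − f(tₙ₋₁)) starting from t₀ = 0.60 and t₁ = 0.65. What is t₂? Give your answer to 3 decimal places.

0.641

f(0.60) = 0.07534, f(0.65) = -0.01642
t₂ = 0.65000 − (-0.01642)·(0.65000 − 0.60000) / (-0.01642 − 0.07534) = 0.65000 − (-0.00082)/(-0.09175) = 0.64105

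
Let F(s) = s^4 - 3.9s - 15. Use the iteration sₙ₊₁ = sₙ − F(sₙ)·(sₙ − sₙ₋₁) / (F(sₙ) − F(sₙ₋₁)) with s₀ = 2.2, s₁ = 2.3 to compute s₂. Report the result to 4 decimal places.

F(2.2) = -0.154400, F(2.3) = 4.014100
s₂ = 2.300000 − 4.014100·(2.300000 − 2.200000) / (4.014100 − (-0.154400)) = 2.300000 − (0.401410)/(4.168500) = 2.203704

2.2037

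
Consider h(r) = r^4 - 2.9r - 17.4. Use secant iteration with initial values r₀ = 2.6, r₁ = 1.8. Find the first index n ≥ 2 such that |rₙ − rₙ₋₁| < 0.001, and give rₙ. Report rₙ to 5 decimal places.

h(2.6) = 20.7576000, h(1.8) = -12.1224000
r₂ = 1.8000000 − (-12.1224000)·(-0.8000000)/(-32.8800000) = 2.0949489;  |Δ| = 0.2949489
h(2.0949489) = -4.2136906
r₃ = 2.0949489 − (-4.2136906)·(0.2949489)/(7.9087094) = 2.2520951;  |Δ| = 0.1571462
h(2.2520951) = 1.7934209
r₄ = 2.2520951 − 1.7934209·(0.1571462)/(6.0071115) = 2.2051791;  |Δ| = 0.0469159
h(2.2051791) = -0.1480492
r₅ = 2.2051791 − (-0.1480492)·(-0.0469159)/(-1.9414701) = 2.2087568;  |Δ| = 0.0035776
h(2.2087568) = -0.0045933
r₆ = 2.2087568 − (-0.0045933)·(0.0035776)/(0.1434559) = 2.2088713;  |Δ| = 0.0001146
|r₆ − r₅| = 0.0001146 < 0.001

n = 6, rₙ = 2.20887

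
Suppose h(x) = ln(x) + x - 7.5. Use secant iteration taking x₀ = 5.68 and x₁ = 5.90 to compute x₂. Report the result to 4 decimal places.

h(5.68) = -0.083049, h(5.90) = 0.174952
x₂ = 5.900000 − 0.174952·(5.900000 − 5.680000) / (0.174952 − (-0.083049)) = 5.900000 − (0.038490)/(0.258001) = 5.750816

5.7508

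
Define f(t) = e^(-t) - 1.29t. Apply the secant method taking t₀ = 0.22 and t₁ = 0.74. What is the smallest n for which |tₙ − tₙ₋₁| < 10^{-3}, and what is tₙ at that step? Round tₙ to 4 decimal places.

f(0.22) = 0.518719, f(0.74) = -0.477486
t₂ = 0.740000 − (-0.477486)·(0.520000)/(-0.996205) = 0.490761;  |Δ| = 0.249239
f(0.490761) = -0.020922
t₃ = 0.490761 − (-0.020922)·(-0.249239)/(0.456564) = 0.479340;  |Δ| = 0.011421
f(0.479340) = 0.000843
t₄ = 0.479340 − 0.000843·(-0.011421)/(0.021765) = 0.479783;  |Δ| = 0.000443
|t₄ − t₃| = 0.000443 < 10^{-3}

n = 4, tₙ = 0.4798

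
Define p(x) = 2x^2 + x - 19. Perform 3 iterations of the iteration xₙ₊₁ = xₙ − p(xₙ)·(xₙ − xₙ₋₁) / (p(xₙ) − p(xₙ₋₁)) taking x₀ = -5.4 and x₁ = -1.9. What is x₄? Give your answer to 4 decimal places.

p(-5.4) = 33.920000, p(-1.9) = -13.680000
x₂ = -1.900000 − (-13.680000)·(-1.900000 − (-5.400000)) / (-13.680000 − 33.920000) = -1.900000 − (-47.880000)/(-47.600000) = -2.905882
p(-2.905882) = -5.017578
x₃ = -2.905882 − (-5.017578)·(-2.905882 − (-1.900000)) / (-5.017578 − (-13.680000)) = -2.905882 − (5.047093)/(8.662422) = -3.488525
p(-3.488525) = 1.851083
x₄ = -3.488525 − 1.851083·(-3.488525 − (-2.905882)) / (1.851083 − (-5.017578)) = -3.488525 − (-1.078519)/(6.868661) = -3.331504

-3.3315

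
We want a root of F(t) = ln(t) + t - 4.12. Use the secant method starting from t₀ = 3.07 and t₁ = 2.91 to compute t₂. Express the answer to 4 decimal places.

F(3.07) = 0.071678, F(2.91) = -0.141847
t₂ = 2.910000 − (-0.141847)·(2.910000 − 3.070000) / (-0.141847 − 0.071678) = 2.910000 − (0.022696)/(-0.213524) = 3.016290

3.0163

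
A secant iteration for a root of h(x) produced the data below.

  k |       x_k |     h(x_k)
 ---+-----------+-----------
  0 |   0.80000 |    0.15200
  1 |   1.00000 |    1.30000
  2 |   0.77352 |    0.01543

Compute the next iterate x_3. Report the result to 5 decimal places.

0.77080

x_3 = 0.77352 − 0.01543·(0.77352 − 1.00000) / (0.01543 − 1.30000)
   = 0.77352 − (-0.0034946)/(-1.2845700) = 0.7707996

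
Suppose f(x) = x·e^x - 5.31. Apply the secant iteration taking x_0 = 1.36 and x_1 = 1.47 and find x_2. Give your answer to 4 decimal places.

1.3611

f(1.36) = -0.011177, f(1.47) = 1.083376
x_2 = 1.470000 − 1.083376·(1.470000 − 1.360000) / (1.083376 − (-0.011177)) = 1.470000 − (0.119171)/(1.094553) = 1.361123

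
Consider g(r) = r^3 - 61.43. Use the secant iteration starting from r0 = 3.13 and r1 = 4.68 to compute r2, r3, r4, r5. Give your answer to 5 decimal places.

g(3.13) = -30.7657030, g(4.68) = 41.0732320
r2 = 4.6800000 − 41.0732320·(4.6800000 − 3.1300000) / (41.0732320 − (-30.7657030)) = 4.6800000 − (63.6635096)/(71.8389350) = 3.7938022
g(3.7938022) = -6.8260531
r3 = 3.7938022 − (-6.8260531)·(3.7938022 − 4.6800000) / (-6.8260531 − 41.0732320) = 3.7938022 − (6.0492336)/(-47.8992851) = 3.9200928
g(3.9200928) = -1.1894321
r4 = 3.9200928 − (-1.1894321)·(3.9200928 − 3.7938022) / (-1.1894321 − (-6.8260531)) = 3.9200928 − (-0.1502142)/(5.6366210) = 3.9467425
g(3.9467425) = 0.0475266
r5 = 3.9467425 − 0.0475266·(3.9467425 − 3.9200928) / (0.0475266 − (-1.1894321)) = 3.9467425 − (0.0012666)/(1.2369587) = 3.9457186

3.79380, 3.92009, 3.94674, 3.94572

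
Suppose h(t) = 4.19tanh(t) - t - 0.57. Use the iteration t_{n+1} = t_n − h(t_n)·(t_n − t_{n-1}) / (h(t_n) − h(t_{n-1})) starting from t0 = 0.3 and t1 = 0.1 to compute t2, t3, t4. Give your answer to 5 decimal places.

0.18371, 0.18130, 0.18126

h(0.3) = 0.3505998, h(0.1) = -0.2523911
t2 = 0.1000000 − (-0.2523911)·(0.1000000 − 0.3000000) / (-0.2523911 − 0.3505998) = 0.1000000 − (0.0504782)/(-0.6029909) = 0.1837131
h(0.1837131) = 0.0075001
t3 = 0.1837131 − 0.0075001·(0.1837131 − 0.1000000) / (0.0075001 − (-0.2523911)) = 0.1837131 − (0.0006279)/(0.2598912) = 0.1812972
h(0.1812972) = 0.0001234
t4 = 0.1812972 − 0.0001234·(0.1812972 − 0.1837131) / (0.0001234 − 0.0075001) = 0.1812972 − (-0.0000003)/(-0.0073767) = 0.1812568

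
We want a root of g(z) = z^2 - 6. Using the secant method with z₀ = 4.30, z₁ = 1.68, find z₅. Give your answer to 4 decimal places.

2.4495

g(4.30) = 12.490000, g(1.68) = -3.177600
z₂ = 1.680000 − (-3.177600)·(1.680000 − 4.300000) / (-3.177600 − 12.490000) = 1.680000 − (8.325312)/(-15.667600) = 2.211371
g(2.211371) = -1.109837
z₃ = 2.211371 − (-1.109837)·(2.211371 − 1.680000) / (-1.109837 − (-3.177600)) = 2.211371 − (-0.589736)/(2.067763) = 2.496576
g(2.496576) = 0.232891
z₄ = 2.496576 − 0.232891·(2.496576 − 2.211371) / (0.232891 − (-1.109837)) = 2.496576 − (0.066422)/(1.342729) = 2.447108
g(2.447108) = -0.011661
z₅ = 2.447108 − (-0.011661)·(2.447108 − 2.496576) / (-0.011661 − 0.232891) = 2.447108 − (0.000577)/(-0.244553) = 2.449467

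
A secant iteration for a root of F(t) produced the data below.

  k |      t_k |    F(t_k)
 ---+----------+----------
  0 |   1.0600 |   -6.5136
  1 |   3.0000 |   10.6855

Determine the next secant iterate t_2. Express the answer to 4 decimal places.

1.7947

t_2 = 3.0000 − 10.6855·(3.0000 − 1.0600) / (10.6855 − (-6.5136))
   = 3.0000 − (20.729870)/(17.199100) = 1.794712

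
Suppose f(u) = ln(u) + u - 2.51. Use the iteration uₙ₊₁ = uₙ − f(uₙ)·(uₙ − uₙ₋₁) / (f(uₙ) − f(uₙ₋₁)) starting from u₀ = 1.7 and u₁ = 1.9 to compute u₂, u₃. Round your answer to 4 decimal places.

f(1.7) = -0.279372, f(1.9) = 0.031854
u₂ = 1.900000 − 0.031854·(1.900000 − 1.700000) / (0.031854 − (-0.279372)) = 1.900000 − (0.006371)/(0.311226) = 1.879530
f(1.879530) = 0.000552
u₃ = 1.879530 − 0.000552·(1.879530 − 1.900000) / (0.000552 − 0.031854) = 1.879530 − (-0.000011)/(-0.031302) = 1.879169

1.8795, 1.8792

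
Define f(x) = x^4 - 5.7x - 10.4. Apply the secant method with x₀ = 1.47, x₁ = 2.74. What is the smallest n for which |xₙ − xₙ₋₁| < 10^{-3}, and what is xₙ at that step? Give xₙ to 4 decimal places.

f(1.47) = -14.109511, f(2.74) = 30.346058
x₂ = 2.740000 − 30.346058·(1.270000)/(44.455569) = 1.873078;  |Δ| = 0.866922
f(1.873078) = -8.767517
x₃ = 1.873078 − (-8.767517)·(-0.866922)/(-39.113575) = 2.067404;  |Δ| = 0.194325
f(2.067404) = -3.915780
x₄ = 2.067404 − (-3.915780)·(0.194325)/(4.851738) = 2.224241;  |Δ| = 0.156837
f(2.224241) = 1.397089
x₅ = 2.224241 − 1.397089·(0.156837)/(5.312869) = 2.182999;  |Δ| = 0.041242
f(2.182999) = -0.133268
x₆ = 2.182999 − (-0.133268)·(-0.041242)/(-1.530358) = 2.186590;  |Δ| = 0.003592
f(2.186590) = -0.003920
x₇ = 2.186590 − (-0.003920)·(0.003592)/(0.129349) = 2.186699;  |Δ| = 0.000109
|x₇ − x₆| = 0.000109 < 10^{-3}

n = 7, xₙ = 2.1867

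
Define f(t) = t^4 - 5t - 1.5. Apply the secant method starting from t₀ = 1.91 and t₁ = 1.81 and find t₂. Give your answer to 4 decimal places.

f(1.91) = 2.258634, f(1.81) = 0.182831
t₂ = 1.810000 − 0.182831·(1.810000 − 1.910000) / (0.182831 − 2.258634) = 1.810000 − (-0.018283)/(-2.075802) = 1.801192

1.8012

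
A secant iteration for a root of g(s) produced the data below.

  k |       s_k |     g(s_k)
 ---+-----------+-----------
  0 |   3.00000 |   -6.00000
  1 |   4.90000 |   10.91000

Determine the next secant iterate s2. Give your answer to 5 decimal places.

s2 = 4.90000 − 10.91000·(4.90000 − 3.00000) / (10.91000 − (-6.00000))
   = 4.90000 − (20.7290000)/(16.9100000) = 3.6741573

3.67416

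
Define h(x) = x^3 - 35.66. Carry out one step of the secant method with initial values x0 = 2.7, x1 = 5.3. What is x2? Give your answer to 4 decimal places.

3.0215

h(2.7) = -15.977000, h(5.3) = 113.217000
x2 = 5.300000 − 113.217000·(5.300000 − 2.700000) / (113.217000 − (-15.977000)) = 5.300000 − (294.364200)/(129.194000) = 3.021534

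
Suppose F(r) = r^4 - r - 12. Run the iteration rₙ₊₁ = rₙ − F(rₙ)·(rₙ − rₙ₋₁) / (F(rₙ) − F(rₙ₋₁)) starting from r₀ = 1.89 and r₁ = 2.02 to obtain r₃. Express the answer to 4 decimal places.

F(1.89) = -1.130102, F(2.02) = 2.629664
r₂ = 2.020000 − 2.629664·(2.020000 − 1.890000) / (2.629664 − (-1.130102)) = 2.020000 − (0.341856)/(3.759766) = 1.929075
F(1.929075) = -0.080773
r₃ = 1.929075 − (-0.080773)·(1.929075 − 2.020000) / (-0.080773 − 2.629664) = 1.929075 − (0.007344)/(-2.710437) = 1.931785

1.9318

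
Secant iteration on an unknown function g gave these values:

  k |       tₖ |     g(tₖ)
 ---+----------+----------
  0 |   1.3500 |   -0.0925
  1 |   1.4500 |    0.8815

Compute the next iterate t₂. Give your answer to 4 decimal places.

1.3595

t₂ = 1.4500 − 0.8815·(1.4500 − 1.3500) / (0.8815 − (-0.0925))
   = 1.4500 − (0.088150)/(0.974000) = 1.359497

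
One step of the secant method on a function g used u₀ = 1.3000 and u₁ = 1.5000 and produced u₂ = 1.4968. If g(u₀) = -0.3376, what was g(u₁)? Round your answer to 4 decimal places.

The secant line through (1.3000, -0.3376) and (1.5000, g(u₁)) crosses zero at u₂ = 1.4968.
So (1.3000, -0.3376), (1.5000, g(u₁)), (1.4968, 0) are collinear:
g(u₁) = -0.3376 · (1.5000 − 1.4968) / (1.3000 − 1.4968) = -0.3376 · (0.003200)/(-0.196800) = 0.005489

0.0055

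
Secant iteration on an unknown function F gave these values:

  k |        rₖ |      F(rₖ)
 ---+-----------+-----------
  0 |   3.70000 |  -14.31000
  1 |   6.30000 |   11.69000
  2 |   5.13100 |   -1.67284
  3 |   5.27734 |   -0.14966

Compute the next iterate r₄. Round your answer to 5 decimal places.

5.29172

r₄ = 5.27734 − (-0.14966)·(5.27734 − 5.13100) / (-0.14966 − (-1.67284))
   = 5.27734 − (-0.0219012)/(1.5231800) = 5.2917186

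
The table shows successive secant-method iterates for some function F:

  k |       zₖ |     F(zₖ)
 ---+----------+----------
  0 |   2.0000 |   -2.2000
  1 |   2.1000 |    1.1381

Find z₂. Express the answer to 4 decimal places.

z₂ = 2.1000 − 1.1381·(2.1000 − 2.0000) / (1.1381 − (-2.2000))
   = 2.1000 − (0.113810)/(3.338100) = 2.065906

2.0659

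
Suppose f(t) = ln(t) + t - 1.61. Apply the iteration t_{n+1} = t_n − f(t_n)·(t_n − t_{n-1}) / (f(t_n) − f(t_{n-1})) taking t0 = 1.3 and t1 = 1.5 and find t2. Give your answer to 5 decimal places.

f(1.3) = -0.0476357, f(1.5) = 0.2954651
t2 = 1.5000000 − 0.2954651·(1.5000000 − 1.3000000) / (0.2954651 − (-0.0476357)) = 1.5000000 − (0.0590930)/(0.3431008) = 1.3277678

1.32777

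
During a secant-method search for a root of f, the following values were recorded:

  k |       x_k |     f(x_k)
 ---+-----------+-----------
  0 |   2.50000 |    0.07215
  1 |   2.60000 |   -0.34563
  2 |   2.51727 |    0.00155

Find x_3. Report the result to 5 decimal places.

x_3 = 2.51727 − 0.00155·(2.51727 − 2.60000) / (0.00155 − (-0.34563))
   = 2.51727 − (-0.0001282)/(0.3471800) = 2.5176394

2.51764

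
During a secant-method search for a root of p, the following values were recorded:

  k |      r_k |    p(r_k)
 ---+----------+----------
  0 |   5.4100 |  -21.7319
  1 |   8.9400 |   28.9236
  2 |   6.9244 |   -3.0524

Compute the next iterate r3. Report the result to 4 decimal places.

7.1168

r3 = 6.9244 − (-3.0524)·(6.9244 − 8.9400) / (-3.0524 − 28.9236)
   = 6.9244 − (6.152417)/(-31.976000) = 7.116807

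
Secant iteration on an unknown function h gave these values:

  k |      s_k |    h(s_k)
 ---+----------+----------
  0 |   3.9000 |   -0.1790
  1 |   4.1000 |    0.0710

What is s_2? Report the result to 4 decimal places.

4.0432

s_2 = 4.1000 − 0.0710·(4.1000 − 3.9000) / (0.0710 − (-0.1790))
   = 4.1000 − (0.014200)/(0.250000) = 4.043200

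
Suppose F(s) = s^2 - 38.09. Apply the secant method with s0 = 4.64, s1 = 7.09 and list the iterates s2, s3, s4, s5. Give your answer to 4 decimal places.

F(4.64) = -16.560400, F(7.09) = 12.178100
s2 = 7.090000 − 12.178100·(7.090000 − 4.640000) / (12.178100 − (-16.560400)) = 7.090000 − (29.836345)/(28.738500) = 6.051799
F(6.051799) = -1.465731
s3 = 6.051799 − (-1.465731)·(6.051799 − 7.090000) / (-1.465731 − 12.178100) = 6.051799 − (1.521724)/(-13.643831) = 6.163331
F(6.163331) = -0.103353
s4 = 6.163331 − (-0.103353)·(6.163331 − 6.051799) / (-0.103353 − (-1.465731)) = 6.163331 − (-0.011527)/(1.362378) = 6.171792
F(6.171792) = 0.001015
s5 = 6.171792 − 0.001015·(6.171792 − 6.163331) / (0.001015 − (-0.103353)) = 6.171792 − (0.000009)/(0.104369) = 6.171710

6.0518, 6.1633, 6.1718, 6.1717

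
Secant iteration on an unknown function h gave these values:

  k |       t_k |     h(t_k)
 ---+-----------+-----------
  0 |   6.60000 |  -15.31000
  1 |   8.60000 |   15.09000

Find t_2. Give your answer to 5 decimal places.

7.60724

t_2 = 8.60000 − 15.09000·(8.60000 − 6.60000) / (15.09000 − (-15.31000))
   = 8.60000 − (30.1800000)/(30.4000000) = 7.6072368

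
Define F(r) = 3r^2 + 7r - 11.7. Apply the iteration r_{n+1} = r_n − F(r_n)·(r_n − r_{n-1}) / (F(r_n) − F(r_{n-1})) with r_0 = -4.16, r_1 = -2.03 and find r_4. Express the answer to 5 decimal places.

-3.45292

F(-4.16) = 11.0968000, F(-2.03) = -13.5473000
r_2 = -2.0300000 − (-13.5473000)·(-2.0300000 − (-4.1600000)) / (-13.5473000 − 11.0968000) = -2.0300000 − (-28.8557490)/(-24.6441000) = -3.2008989
F(-3.2008989) = -3.3690313
r_3 = -3.2008989 − (-3.3690313)·(-3.2008989 − (-2.0300000)) / (-3.3690313 − (-13.5473000)) = -3.2008989 − (3.9447949)/(10.1782687) = -3.5884692
F(-3.5884692) = 1.8120493
r_4 = -3.5884692 − 1.8120493·(-3.5884692 − (-3.2008989)) / (1.8120493 − (-3.3690313)) = -3.5884692 − (-0.7022965)/(5.1810805) = -3.4529190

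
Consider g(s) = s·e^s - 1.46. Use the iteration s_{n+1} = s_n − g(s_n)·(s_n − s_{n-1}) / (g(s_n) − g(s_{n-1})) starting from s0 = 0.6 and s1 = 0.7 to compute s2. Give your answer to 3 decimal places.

g(0.6) = -0.36673, g(0.7) = -0.05037
s2 = 0.70000 − (-0.05037)·(0.70000 − 0.60000) / (-0.05037 − (-0.36673)) = 0.70000 − (-0.00504)/(0.31636) = 0.71592

0.716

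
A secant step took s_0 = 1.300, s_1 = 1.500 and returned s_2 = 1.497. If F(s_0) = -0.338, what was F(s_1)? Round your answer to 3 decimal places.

The secant line through (1.300, -0.338) and (1.500, F(s_1)) crosses zero at s_2 = 1.497.
So (1.300, -0.338), (1.500, F(s_1)), (1.497, 0) are collinear:
F(s_1) = -0.338 · (1.500 − 1.497) / (1.300 − 1.497) = -0.338 · (0.00300)/(-0.19700) = 0.00515

0.005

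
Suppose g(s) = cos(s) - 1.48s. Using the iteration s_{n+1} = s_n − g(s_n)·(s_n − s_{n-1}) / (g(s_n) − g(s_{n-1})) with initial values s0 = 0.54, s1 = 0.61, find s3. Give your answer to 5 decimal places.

0.56916

g(0.54) = 0.0585087, g(0.61) = -0.0831520
s2 = 0.6100000 − (-0.0831520)·(0.6100000 − 0.5400000) / (-0.0831520 − 0.0585087) = 0.6100000 − (-0.0058206)/(-0.1416607) = 0.5689114
g(0.5689114) = 0.0004991
s3 = 0.5689114 − 0.0004991·(0.5689114 − 0.6100000) / (0.0004991 − (-0.0831520)) = 0.5689114 − (-0.0000205)/(0.0836510) = 0.5691565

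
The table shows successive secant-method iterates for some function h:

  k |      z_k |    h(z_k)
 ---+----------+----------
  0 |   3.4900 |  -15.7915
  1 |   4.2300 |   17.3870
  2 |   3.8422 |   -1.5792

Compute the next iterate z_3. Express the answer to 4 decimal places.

z_3 = 3.8422 − (-1.5792)·(3.8422 − 4.2300) / (-1.5792 − 17.3870)
   = 3.8422 − (0.612414)/(-18.966200) = 3.874490

3.8745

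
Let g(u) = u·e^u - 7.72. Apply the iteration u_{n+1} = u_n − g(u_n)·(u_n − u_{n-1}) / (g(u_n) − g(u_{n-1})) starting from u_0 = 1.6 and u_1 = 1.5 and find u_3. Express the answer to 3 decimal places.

g(1.6) = 0.20485, g(1.5) = -0.99747
u_2 = 1.50000 − (-0.99747)·(1.50000 − 1.60000) / (-0.99747 − 0.20485) = 1.50000 − (0.09975)/(-1.20232) = 1.58296
g(1.58296) = -0.01199
u_3 = 1.58296 − (-0.01199)·(1.58296 − 1.50000) / (-0.01199 − (-0.99747)) = 1.58296 − (-0.00099)/(0.98547) = 1.58397

1.584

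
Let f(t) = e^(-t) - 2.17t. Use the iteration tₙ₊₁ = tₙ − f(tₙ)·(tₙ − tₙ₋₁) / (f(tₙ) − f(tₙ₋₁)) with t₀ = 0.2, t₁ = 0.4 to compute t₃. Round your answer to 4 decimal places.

f(0.2) = 0.384731, f(0.4) = -0.197680
t₂ = 0.400000 − (-0.197680)·(0.400000 − 0.200000) / (-0.197680 − 0.384731) = 0.400000 − (-0.039536)/(-0.582411) = 0.332117
f(0.332117) = -0.003289
t₃ = 0.332117 − (-0.003289)·(0.332117 − 0.400000) / (-0.003289 − (-0.197680)) = 0.332117 − (0.000223)/(0.194390) = 0.330968

0.3310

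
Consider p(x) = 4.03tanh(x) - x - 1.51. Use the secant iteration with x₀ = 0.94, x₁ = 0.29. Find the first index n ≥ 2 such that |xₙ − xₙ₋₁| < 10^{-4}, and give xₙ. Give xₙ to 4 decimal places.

p(0.94) = 0.512946, p(0.29) = -0.662997
x₂ = 0.290000 − (-0.662997)·(-0.650000)/(-1.175942) = 0.656470;  |Δ| = 0.366470
p(0.656470) = 0.154848
x₃ = 0.656470 − 0.154848·(0.366470)/(0.817845) = 0.587084;  |Δ| = 0.069386
p(0.587084) = 0.029930
x₄ = 0.587084 − 0.029930·(-0.069386)/(-0.124918) = 0.570459;  |Δ| = 0.016625
p(0.570459) = -0.002203
x₅ = 0.570459 − (-0.002203)·(-0.016625)/(-0.032133) = 0.571599;  |Δ| = 0.001140
p(0.571599) = 0.000027
x₆ = 0.571599 − 0.000027·(0.001140)/(0.002230) = 0.571585;  |Δ| = 0.000014
|x₆ − x₅| = 0.000014 < 10^{-4}

n = 6, xₙ = 0.5716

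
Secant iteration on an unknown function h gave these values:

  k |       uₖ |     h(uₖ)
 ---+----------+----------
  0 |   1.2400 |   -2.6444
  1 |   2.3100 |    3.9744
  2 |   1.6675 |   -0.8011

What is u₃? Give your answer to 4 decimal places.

1.7753

u₃ = 1.6675 − (-0.8011)·(1.6675 − 2.3100) / (-0.8011 − 3.9744)
   = 1.6675 − (0.514707)/(-4.775500) = 1.775281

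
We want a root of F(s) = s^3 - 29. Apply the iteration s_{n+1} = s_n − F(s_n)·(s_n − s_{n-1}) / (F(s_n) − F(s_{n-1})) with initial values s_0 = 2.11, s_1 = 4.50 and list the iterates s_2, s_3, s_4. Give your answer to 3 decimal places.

F(2.11) = -19.60607, F(4.50) = 62.12500
s_2 = 4.50000 − 62.12500·(4.50000 − 2.11000) / (62.12500 − (-19.60607)) = 4.50000 − (148.47875)/(81.73107) = 2.68333
F(2.68333) = -9.67942
s_3 = 2.68333 − (-9.67942)·(2.68333 − 4.50000) / (-9.67942 − 62.12500) = 2.68333 − (17.58436)/(-71.80442) = 2.92822
F(2.92822) = -3.89211
s_4 = 2.92822 − (-3.89211)·(2.92822 − 2.68333) / (-3.89211 − (-9.67942)) = 2.92822 − (-0.95315)/(5.78731) = 3.09291

2.683, 2.928, 3.093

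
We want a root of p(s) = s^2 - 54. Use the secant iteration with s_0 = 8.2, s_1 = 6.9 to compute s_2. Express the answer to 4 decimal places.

p(8.2) = 13.240000, p(6.9) = -6.390000
s_2 = 6.900000 − (-6.390000)·(6.900000 − 8.200000) / (-6.390000 − 13.240000) = 6.900000 − (8.307000)/(-19.630000) = 7.323179

7.3232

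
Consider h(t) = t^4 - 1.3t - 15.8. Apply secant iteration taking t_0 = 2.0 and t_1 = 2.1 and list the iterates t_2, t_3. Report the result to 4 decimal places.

2.0723, 2.0738

h(2.0) = -2.400000, h(2.1) = 0.918100
t_2 = 2.100000 − 0.918100·(2.100000 − 2.000000) / (0.918100 − (-2.400000)) = 2.100000 − (0.091810)/(3.318100) = 2.072331
h(2.072331) = -0.050836
t_3 = 2.072331 − (-0.050836)·(2.072331 − 2.100000) / (-0.050836 − 0.918100) = 2.072331 − (0.001407)/(-0.968936) = 2.073782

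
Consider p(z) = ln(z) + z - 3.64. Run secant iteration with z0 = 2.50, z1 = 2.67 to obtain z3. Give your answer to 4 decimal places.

p(2.50) = -0.223709, p(2.67) = 0.012078
z2 = 2.670000 − 0.012078·(2.670000 − 2.500000) / (0.012078 − (-0.223709)) = 2.670000 − (0.002053)/(0.235788) = 2.661292
p(2.661292) = 0.000103
z3 = 2.661292 − 0.000103·(2.661292 − 2.670000) / (0.000103 − 0.012078) = 2.661292 − (-0.000001)/(-0.011975) = 2.661217

2.6612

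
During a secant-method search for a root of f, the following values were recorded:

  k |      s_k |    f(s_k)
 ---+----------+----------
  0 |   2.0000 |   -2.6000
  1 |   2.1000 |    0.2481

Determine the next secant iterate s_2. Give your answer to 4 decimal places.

s_2 = 2.1000 − 0.2481·(2.1000 − 2.0000) / (0.2481 − (-2.6000))
   = 2.1000 − (0.024810)/(2.848100) = 2.091289

2.0913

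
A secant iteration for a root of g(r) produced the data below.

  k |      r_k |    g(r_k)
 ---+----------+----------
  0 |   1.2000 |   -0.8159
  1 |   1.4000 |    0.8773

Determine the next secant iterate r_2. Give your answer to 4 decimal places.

1.2964

r_2 = 1.4000 − 0.8773·(1.4000 − 1.2000) / (0.8773 − (-0.8159))
   = 1.4000 − (0.175460)/(1.693200) = 1.296374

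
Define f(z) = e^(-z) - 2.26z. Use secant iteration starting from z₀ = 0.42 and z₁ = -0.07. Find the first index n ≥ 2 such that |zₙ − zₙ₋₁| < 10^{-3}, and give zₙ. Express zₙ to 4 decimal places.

f(0.42) = -0.292153, f(-0.07) = 1.230708
z₂ = -0.070000 − 1.230708·(-0.490000)/(1.522861) = 0.325996;  |Δ| = 0.395996
f(0.325996) = -0.014943
z₃ = 0.325996 − (-0.014943)·(0.395996)/(-1.245651) = 0.321246;  |Δ| = 0.004750
f(0.321246) = -0.000770
z₄ = 0.321246 − (-0.000770)·(-0.004750)/(0.014173) = 0.320988;  |Δ| = 0.000258
|z₄ − z₃| = 0.000258 < 10^{-3}

n = 4, zₙ = 0.3210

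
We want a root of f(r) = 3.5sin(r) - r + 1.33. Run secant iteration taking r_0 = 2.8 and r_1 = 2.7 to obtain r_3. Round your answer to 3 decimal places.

f(2.8) = -0.29754, f(2.7) = 0.12583
r_2 = 2.70000 − 0.12583·(2.70000 − 2.80000) / (0.12583 − (-0.29754)) = 2.70000 − (-0.01258)/(0.42337) = 2.72972
f(2.72972) = 0.00142
r_3 = 2.72972 − 0.00142·(2.72972 − 2.70000) / (0.00142 − 0.12583) = 2.72972 − (0.00004)/(-0.12441) = 2.73006

2.730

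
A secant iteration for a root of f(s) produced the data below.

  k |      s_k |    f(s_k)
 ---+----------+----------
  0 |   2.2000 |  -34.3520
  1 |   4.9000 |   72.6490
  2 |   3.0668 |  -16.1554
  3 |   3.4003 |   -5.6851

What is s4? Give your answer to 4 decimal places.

3.5814

s4 = 3.4003 − (-5.6851)·(3.4003 − 3.0668) / (-5.6851 − (-16.1554))
   = 3.4003 − (-1.895981)/(10.470300) = 3.581382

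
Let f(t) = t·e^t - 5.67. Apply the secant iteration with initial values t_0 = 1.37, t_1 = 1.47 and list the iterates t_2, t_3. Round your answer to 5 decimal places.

1.39780, 1.39918

f(1.37) = -0.2785695, f(1.47) = 0.7233757
t_2 = 1.4700000 − 0.7233757·(1.4700000 − 1.3700000) / (0.7233757 − (-0.2785695)) = 1.4700000 − (0.0723376)/(1.0019452) = 1.3978029
f(1.3978029) = -0.0140703
t_3 = 1.3978029 − (-0.0140703)·(1.3978029 − 1.4700000) / (-0.0140703 − 0.7233757) = 1.3978029 − (0.0010158)/(-0.7374460) = 1.3991804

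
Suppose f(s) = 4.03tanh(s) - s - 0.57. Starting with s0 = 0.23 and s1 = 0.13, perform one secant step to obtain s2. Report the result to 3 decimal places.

f(0.23) = 0.11089, f(0.13) = -0.17903
s2 = 0.13000 − (-0.17903)·(0.13000 − 0.23000) / (-0.17903 − 0.11089) = 0.13000 − (0.01790)/(-0.28993) = 0.19175

0.192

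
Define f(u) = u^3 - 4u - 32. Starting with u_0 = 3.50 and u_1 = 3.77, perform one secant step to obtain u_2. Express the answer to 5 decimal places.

3.58764

f(3.50) = -3.1250000, f(3.77) = 6.5026330
u_2 = 3.7700000 − 6.5026330·(3.7700000 − 3.5000000) / (6.5026330 − (-3.1250000)) = 3.7700000 − (1.7557109)/(9.6276330) = 3.5876384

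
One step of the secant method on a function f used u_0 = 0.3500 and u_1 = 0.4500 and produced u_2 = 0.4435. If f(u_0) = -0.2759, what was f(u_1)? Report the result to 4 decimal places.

The secant line through (0.3500, -0.2759) and (0.4500, f(u_1)) crosses zero at u_2 = 0.4435.
So (0.3500, -0.2759), (0.4500, f(u_1)), (0.4435, 0) are collinear:
f(u_1) = -0.2759 · (0.4500 − 0.4435) / (0.3500 − 0.4435) = -0.2759 · (0.006500)/(-0.093500) = 0.019180

0.0192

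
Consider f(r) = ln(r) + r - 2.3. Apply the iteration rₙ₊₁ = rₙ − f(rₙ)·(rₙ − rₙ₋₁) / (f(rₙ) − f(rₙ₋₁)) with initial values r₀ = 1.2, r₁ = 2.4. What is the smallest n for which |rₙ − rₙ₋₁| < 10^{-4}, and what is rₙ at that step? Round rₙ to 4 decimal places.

f(1.2) = -0.917678, f(2.4) = 0.975469
r₂ = 2.400000 − 0.975469·(1.200000)/(1.893147) = 1.781684;  |Δ| = 0.618316
f(1.781684) = 0.059244
r₃ = 1.781684 − 0.059244·(-0.618316)/(-0.916225) = 1.741704;  |Δ| = 0.039981
f(1.741704) = -0.003432
r₄ = 1.741704 − (-0.003432)·(-0.039981)/(-0.062676) = 1.743893;  |Δ| = 0.002190
f(1.743893) = 0.000013
r₅ = 1.743893 − 0.000013·(0.002190)/(0.003446) = 1.743885;  |Δ| = 0.000009
|r₅ − r₄| = 0.000009 < 10^{-4}

n = 5, rₙ = 1.7439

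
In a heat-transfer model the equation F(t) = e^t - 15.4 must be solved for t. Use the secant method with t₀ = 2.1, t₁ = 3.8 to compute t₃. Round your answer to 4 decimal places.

2.5991

F(2.1) = -7.233830, F(3.8) = 29.301184
t₂ = 3.800000 − 29.301184·(3.800000 − 2.100000) / (29.301184 − (-7.233830)) = 3.800000 − (49.812014)/(36.535015) = 2.436595
F(2.436595) = -3.965956
t₃ = 2.436595 − (-3.965956)·(2.436595 − 3.800000) / (-3.965956 − 29.301184) = 2.436595 − (5.407203)/(-33.267141) = 2.599134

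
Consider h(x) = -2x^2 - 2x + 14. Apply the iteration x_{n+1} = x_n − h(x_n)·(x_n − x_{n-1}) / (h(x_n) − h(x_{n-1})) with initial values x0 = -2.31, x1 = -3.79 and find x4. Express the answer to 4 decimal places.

-3.1928

h(-2.31) = 7.947800, h(-3.79) = -7.148200
x2 = -3.790000 − (-7.148200)·(-3.790000 − (-2.310000)) / (-7.148200 − 7.947800) = -3.790000 − (10.579336)/(-15.096000) = -3.089196
h(-3.089196) = 1.092127
x3 = -3.089196 − 1.092127·(-3.089196 − (-3.790000)) / (1.092127 − (-7.148200)) = -3.089196 − (0.765367)/(8.240327) = -3.182077
h(-3.182077) = 0.112929
x4 = -3.182077 − 0.112929·(-3.182077 − (-3.089196)) / (0.112929 − 1.092127) = -3.182077 − (-0.010489)/(-0.979199) = -3.192788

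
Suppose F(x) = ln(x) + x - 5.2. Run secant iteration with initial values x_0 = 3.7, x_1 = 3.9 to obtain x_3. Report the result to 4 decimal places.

3.8515

F(3.7) = -0.191667, F(3.9) = 0.060977
x_2 = 3.900000 − 0.060977·(3.900000 − 3.700000) / (0.060977 − (-0.191667)) = 3.900000 − (0.012195)/(0.252644) = 3.851729
F(3.851729) = 0.000251
x_3 = 3.851729 − 0.000251·(3.851729 − 3.900000) / (0.000251 − 0.060977) = 3.851729 − (-0.000012)/(-0.060725) = 3.851529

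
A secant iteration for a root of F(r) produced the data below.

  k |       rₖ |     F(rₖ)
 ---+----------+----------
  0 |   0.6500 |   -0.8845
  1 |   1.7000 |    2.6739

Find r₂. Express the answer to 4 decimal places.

0.9110

r₂ = 1.7000 − 2.6739·(1.7000 − 0.6500) / (2.6739 − (-0.8845))
   = 1.7000 − (2.807595)/(3.558400) = 0.910995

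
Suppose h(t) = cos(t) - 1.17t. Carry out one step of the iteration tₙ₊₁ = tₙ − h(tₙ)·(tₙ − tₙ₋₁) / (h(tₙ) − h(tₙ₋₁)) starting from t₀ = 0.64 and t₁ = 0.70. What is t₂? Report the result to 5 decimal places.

h(0.64) = 0.0532958, h(0.70) = -0.0541578
t₂ = 0.7000000 − (-0.0541578)·(0.7000000 − 0.6400000) / (-0.0541578 − 0.0532958) = 0.7000000 − (-0.0032495)/(-0.1074536) = 0.6697593

0.66976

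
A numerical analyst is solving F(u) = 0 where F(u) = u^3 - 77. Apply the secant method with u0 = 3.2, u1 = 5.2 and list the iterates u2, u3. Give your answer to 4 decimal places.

F(3.2) = -44.232000, F(5.2) = 63.608000
u2 = 5.200000 − 63.608000·(5.200000 − 3.200000) / (63.608000 − (-44.232000)) = 5.200000 − (127.216000)/(107.840000) = 4.020326
F(4.020326) = -12.019366
u3 = 4.020326 − (-12.019366)·(4.020326 − 5.200000) / (-12.019366 − 63.608000) = 4.020326 − (14.178929)/(-75.627366) = 4.207811

4.0203, 4.2078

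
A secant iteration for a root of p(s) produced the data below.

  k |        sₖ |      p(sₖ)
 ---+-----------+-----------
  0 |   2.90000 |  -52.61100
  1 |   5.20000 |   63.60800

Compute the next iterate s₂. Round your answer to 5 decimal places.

s₂ = 5.20000 − 63.60800·(5.20000 − 2.90000) / (63.60800 − (-52.61100))
   = 5.20000 − (146.2984000)/(116.2190000) = 3.9411835

3.94118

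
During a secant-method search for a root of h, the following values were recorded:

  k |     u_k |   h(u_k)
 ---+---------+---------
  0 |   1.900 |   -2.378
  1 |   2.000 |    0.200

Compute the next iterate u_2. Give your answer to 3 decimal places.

1.992

u_2 = 2.000 − 0.200·(2.000 − 1.900) / (0.200 − (-2.378))
   = 2.000 − (0.02000)/(2.57800) = 1.99224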